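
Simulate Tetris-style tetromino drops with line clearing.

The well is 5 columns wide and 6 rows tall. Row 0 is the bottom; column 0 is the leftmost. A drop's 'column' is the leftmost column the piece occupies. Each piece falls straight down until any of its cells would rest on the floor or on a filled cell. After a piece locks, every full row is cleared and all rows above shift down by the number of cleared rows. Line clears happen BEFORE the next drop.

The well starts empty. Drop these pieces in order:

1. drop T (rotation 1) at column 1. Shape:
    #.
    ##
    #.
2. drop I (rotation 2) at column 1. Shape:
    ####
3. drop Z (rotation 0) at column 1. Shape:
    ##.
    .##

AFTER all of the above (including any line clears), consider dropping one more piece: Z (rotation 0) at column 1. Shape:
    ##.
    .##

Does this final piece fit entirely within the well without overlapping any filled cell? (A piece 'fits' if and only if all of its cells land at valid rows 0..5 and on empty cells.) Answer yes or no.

Answer: no

Derivation:
Drop 1: T rot1 at col 1 lands with bottom-row=0; cleared 0 line(s) (total 0); column heights now [0 3 2 0 0], max=3
Drop 2: I rot2 at col 1 lands with bottom-row=3; cleared 0 line(s) (total 0); column heights now [0 4 4 4 4], max=4
Drop 3: Z rot0 at col 1 lands with bottom-row=4; cleared 0 line(s) (total 0); column heights now [0 6 6 5 4], max=6
Test piece Z rot0 at col 1 (width 3): heights before test = [0 6 6 5 4]; fits = False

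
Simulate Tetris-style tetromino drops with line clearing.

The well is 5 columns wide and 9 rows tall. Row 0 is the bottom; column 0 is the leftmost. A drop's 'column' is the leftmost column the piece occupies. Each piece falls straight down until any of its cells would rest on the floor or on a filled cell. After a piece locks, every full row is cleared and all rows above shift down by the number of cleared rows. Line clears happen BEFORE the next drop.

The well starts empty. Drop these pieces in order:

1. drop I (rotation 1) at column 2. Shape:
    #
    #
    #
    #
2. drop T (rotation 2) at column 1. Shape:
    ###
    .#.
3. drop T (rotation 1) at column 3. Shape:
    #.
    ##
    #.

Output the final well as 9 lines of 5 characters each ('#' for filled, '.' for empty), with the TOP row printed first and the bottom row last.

Drop 1: I rot1 at col 2 lands with bottom-row=0; cleared 0 line(s) (total 0); column heights now [0 0 4 0 0], max=4
Drop 2: T rot2 at col 1 lands with bottom-row=4; cleared 0 line(s) (total 0); column heights now [0 6 6 6 0], max=6
Drop 3: T rot1 at col 3 lands with bottom-row=6; cleared 0 line(s) (total 0); column heights now [0 6 6 9 8], max=9

Answer: ...#.
...##
...#.
.###.
..#..
..#..
..#..
..#..
..#..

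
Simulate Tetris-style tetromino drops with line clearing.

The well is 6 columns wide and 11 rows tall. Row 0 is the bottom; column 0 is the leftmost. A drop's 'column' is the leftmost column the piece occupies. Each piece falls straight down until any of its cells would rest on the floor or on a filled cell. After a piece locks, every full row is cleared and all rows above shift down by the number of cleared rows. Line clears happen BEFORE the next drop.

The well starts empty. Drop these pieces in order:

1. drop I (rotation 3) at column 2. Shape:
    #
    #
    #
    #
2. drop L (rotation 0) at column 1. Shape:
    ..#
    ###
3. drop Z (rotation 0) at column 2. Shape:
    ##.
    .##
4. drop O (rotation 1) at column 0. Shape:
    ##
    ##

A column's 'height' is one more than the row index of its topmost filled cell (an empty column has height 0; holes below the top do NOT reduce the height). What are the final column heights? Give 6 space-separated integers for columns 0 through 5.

Drop 1: I rot3 at col 2 lands with bottom-row=0; cleared 0 line(s) (total 0); column heights now [0 0 4 0 0 0], max=4
Drop 2: L rot0 at col 1 lands with bottom-row=4; cleared 0 line(s) (total 0); column heights now [0 5 5 6 0 0], max=6
Drop 3: Z rot0 at col 2 lands with bottom-row=6; cleared 0 line(s) (total 0); column heights now [0 5 8 8 7 0], max=8
Drop 4: O rot1 at col 0 lands with bottom-row=5; cleared 0 line(s) (total 0); column heights now [7 7 8 8 7 0], max=8

Answer: 7 7 8 8 7 0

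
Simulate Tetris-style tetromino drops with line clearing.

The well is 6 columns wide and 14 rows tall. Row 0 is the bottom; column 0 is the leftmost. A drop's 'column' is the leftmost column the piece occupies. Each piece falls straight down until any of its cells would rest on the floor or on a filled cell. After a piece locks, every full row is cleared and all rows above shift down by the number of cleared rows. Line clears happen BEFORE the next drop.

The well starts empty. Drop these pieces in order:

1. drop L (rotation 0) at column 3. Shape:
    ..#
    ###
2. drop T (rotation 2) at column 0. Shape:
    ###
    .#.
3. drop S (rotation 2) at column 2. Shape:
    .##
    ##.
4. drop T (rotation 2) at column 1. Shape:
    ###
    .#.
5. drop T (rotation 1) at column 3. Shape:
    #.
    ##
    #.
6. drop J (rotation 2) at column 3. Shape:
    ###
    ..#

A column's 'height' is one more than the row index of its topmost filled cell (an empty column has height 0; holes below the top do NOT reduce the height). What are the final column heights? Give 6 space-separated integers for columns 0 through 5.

Answer: 2 5 5 9 9 9

Derivation:
Drop 1: L rot0 at col 3 lands with bottom-row=0; cleared 0 line(s) (total 0); column heights now [0 0 0 1 1 2], max=2
Drop 2: T rot2 at col 0 lands with bottom-row=0; cleared 0 line(s) (total 0); column heights now [2 2 2 1 1 2], max=2
Drop 3: S rot2 at col 2 lands with bottom-row=2; cleared 0 line(s) (total 0); column heights now [2 2 3 4 4 2], max=4
Drop 4: T rot2 at col 1 lands with bottom-row=3; cleared 0 line(s) (total 0); column heights now [2 5 5 5 4 2], max=5
Drop 5: T rot1 at col 3 lands with bottom-row=5; cleared 0 line(s) (total 0); column heights now [2 5 5 8 7 2], max=8
Drop 6: J rot2 at col 3 lands with bottom-row=7; cleared 0 line(s) (total 0); column heights now [2 5 5 9 9 9], max=9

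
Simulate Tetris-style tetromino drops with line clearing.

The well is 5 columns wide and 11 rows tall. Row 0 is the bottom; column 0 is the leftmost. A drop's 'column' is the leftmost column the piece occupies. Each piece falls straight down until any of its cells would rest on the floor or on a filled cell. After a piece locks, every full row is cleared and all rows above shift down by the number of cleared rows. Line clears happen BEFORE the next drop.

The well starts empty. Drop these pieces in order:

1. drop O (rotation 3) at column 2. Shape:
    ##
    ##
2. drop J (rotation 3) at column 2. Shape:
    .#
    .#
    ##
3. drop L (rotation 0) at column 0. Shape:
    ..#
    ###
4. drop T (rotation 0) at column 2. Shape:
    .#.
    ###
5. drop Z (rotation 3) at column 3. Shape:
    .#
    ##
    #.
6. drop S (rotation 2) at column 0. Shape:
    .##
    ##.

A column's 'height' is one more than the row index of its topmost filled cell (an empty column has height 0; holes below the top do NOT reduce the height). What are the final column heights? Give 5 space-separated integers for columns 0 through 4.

Answer: 4 6 6 8 9

Derivation:
Drop 1: O rot3 at col 2 lands with bottom-row=0; cleared 0 line(s) (total 0); column heights now [0 0 2 2 0], max=2
Drop 2: J rot3 at col 2 lands with bottom-row=2; cleared 0 line(s) (total 0); column heights now [0 0 3 5 0], max=5
Drop 3: L rot0 at col 0 lands with bottom-row=3; cleared 0 line(s) (total 0); column heights now [4 4 5 5 0], max=5
Drop 4: T rot0 at col 2 lands with bottom-row=5; cleared 0 line(s) (total 0); column heights now [4 4 6 7 6], max=7
Drop 5: Z rot3 at col 3 lands with bottom-row=7; cleared 0 line(s) (total 0); column heights now [4 4 6 9 10], max=10
Drop 6: S rot2 at col 0 lands with bottom-row=5; cleared 1 line(s) (total 1); column heights now [4 6 6 8 9], max=9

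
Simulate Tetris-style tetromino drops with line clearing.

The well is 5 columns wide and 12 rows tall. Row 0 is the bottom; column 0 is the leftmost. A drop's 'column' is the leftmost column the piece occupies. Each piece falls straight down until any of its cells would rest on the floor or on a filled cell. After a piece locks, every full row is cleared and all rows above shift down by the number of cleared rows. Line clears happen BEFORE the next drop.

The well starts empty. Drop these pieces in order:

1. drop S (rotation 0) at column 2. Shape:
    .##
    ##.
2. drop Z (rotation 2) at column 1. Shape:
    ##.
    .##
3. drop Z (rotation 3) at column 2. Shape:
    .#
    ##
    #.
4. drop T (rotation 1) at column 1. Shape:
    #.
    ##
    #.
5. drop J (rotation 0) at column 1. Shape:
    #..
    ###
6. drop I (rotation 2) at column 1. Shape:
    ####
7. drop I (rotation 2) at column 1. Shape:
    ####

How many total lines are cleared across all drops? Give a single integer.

Answer: 0

Derivation:
Drop 1: S rot0 at col 2 lands with bottom-row=0; cleared 0 line(s) (total 0); column heights now [0 0 1 2 2], max=2
Drop 2: Z rot2 at col 1 lands with bottom-row=2; cleared 0 line(s) (total 0); column heights now [0 4 4 3 2], max=4
Drop 3: Z rot3 at col 2 lands with bottom-row=4; cleared 0 line(s) (total 0); column heights now [0 4 6 7 2], max=7
Drop 4: T rot1 at col 1 lands with bottom-row=5; cleared 0 line(s) (total 0); column heights now [0 8 7 7 2], max=8
Drop 5: J rot0 at col 1 lands with bottom-row=8; cleared 0 line(s) (total 0); column heights now [0 10 9 9 2], max=10
Drop 6: I rot2 at col 1 lands with bottom-row=10; cleared 0 line(s) (total 0); column heights now [0 11 11 11 11], max=11
Drop 7: I rot2 at col 1 lands with bottom-row=11; cleared 0 line(s) (total 0); column heights now [0 12 12 12 12], max=12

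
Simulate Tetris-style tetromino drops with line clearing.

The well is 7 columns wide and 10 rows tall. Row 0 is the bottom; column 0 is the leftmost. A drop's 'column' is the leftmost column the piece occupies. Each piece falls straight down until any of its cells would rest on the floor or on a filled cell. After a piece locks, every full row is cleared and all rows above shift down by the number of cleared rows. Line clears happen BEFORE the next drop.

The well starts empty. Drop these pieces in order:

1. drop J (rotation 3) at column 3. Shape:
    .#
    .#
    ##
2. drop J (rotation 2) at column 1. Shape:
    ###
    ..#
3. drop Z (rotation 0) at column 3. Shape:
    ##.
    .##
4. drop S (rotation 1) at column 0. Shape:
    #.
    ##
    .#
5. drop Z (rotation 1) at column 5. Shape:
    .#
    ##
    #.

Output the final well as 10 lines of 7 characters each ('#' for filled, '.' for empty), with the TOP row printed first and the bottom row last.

Drop 1: J rot3 at col 3 lands with bottom-row=0; cleared 0 line(s) (total 0); column heights now [0 0 0 1 3 0 0], max=3
Drop 2: J rot2 at col 1 lands with bottom-row=1; cleared 0 line(s) (total 0); column heights now [0 3 3 3 3 0 0], max=3
Drop 3: Z rot0 at col 3 lands with bottom-row=3; cleared 0 line(s) (total 0); column heights now [0 3 3 5 5 4 0], max=5
Drop 4: S rot1 at col 0 lands with bottom-row=3; cleared 0 line(s) (total 0); column heights now [6 5 3 5 5 4 0], max=6
Drop 5: Z rot1 at col 5 lands with bottom-row=4; cleared 0 line(s) (total 0); column heights now [6 5 3 5 5 6 7], max=7

Answer: .......
.......
.......
......#
#....##
##.###.
.#..##.
.####..
...##..
...##..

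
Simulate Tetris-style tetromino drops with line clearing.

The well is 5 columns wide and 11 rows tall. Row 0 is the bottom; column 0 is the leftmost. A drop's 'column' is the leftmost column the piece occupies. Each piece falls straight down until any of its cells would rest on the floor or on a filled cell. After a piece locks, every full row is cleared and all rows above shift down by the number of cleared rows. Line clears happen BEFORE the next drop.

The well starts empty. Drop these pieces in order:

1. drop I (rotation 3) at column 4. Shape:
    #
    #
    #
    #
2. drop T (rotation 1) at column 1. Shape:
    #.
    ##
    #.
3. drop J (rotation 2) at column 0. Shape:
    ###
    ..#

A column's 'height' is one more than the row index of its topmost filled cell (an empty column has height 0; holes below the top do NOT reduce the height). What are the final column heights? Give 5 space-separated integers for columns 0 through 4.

Answer: 4 4 4 0 4

Derivation:
Drop 1: I rot3 at col 4 lands with bottom-row=0; cleared 0 line(s) (total 0); column heights now [0 0 0 0 4], max=4
Drop 2: T rot1 at col 1 lands with bottom-row=0; cleared 0 line(s) (total 0); column heights now [0 3 2 0 4], max=4
Drop 3: J rot2 at col 0 lands with bottom-row=2; cleared 0 line(s) (total 0); column heights now [4 4 4 0 4], max=4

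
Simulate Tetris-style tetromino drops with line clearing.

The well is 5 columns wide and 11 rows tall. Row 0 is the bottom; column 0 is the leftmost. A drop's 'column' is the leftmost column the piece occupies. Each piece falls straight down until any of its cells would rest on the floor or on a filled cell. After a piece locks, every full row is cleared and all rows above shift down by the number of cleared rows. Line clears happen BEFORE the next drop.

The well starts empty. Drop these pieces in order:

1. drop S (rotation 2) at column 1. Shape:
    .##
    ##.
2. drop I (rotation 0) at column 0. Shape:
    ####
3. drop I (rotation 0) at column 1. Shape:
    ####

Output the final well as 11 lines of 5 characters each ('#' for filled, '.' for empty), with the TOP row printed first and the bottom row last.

Drop 1: S rot2 at col 1 lands with bottom-row=0; cleared 0 line(s) (total 0); column heights now [0 1 2 2 0], max=2
Drop 2: I rot0 at col 0 lands with bottom-row=2; cleared 0 line(s) (total 0); column heights now [3 3 3 3 0], max=3
Drop 3: I rot0 at col 1 lands with bottom-row=3; cleared 0 line(s) (total 0); column heights now [3 4 4 4 4], max=4

Answer: .....
.....
.....
.....
.....
.....
.....
.####
####.
..##.
.##..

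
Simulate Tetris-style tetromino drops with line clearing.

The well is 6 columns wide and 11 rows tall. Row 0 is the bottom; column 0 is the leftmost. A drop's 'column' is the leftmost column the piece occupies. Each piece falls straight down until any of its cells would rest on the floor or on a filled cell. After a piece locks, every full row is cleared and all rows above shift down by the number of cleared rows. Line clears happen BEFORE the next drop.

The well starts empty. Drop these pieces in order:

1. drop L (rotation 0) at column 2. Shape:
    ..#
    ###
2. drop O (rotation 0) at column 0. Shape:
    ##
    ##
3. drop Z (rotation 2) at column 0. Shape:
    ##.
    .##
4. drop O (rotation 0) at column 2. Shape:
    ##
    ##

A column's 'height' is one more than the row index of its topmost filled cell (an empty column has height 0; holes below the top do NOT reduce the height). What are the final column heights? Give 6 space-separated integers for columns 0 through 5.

Answer: 4 4 5 5 2 0

Derivation:
Drop 1: L rot0 at col 2 lands with bottom-row=0; cleared 0 line(s) (total 0); column heights now [0 0 1 1 2 0], max=2
Drop 2: O rot0 at col 0 lands with bottom-row=0; cleared 0 line(s) (total 0); column heights now [2 2 1 1 2 0], max=2
Drop 3: Z rot2 at col 0 lands with bottom-row=2; cleared 0 line(s) (total 0); column heights now [4 4 3 1 2 0], max=4
Drop 4: O rot0 at col 2 lands with bottom-row=3; cleared 0 line(s) (total 0); column heights now [4 4 5 5 2 0], max=5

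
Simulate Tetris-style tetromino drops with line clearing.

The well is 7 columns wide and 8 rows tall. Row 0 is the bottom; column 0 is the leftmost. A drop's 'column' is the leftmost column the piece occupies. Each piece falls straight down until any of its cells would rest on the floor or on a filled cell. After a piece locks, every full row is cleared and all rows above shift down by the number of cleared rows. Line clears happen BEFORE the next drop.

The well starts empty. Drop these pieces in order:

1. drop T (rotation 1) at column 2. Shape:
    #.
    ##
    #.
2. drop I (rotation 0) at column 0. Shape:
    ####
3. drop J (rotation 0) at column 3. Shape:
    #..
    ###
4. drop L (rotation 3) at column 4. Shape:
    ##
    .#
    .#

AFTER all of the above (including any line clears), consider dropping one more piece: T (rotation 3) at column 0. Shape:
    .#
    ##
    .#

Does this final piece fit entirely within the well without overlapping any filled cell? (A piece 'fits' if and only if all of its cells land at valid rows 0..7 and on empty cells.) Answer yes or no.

Answer: yes

Derivation:
Drop 1: T rot1 at col 2 lands with bottom-row=0; cleared 0 line(s) (total 0); column heights now [0 0 3 2 0 0 0], max=3
Drop 2: I rot0 at col 0 lands with bottom-row=3; cleared 0 line(s) (total 0); column heights now [4 4 4 4 0 0 0], max=4
Drop 3: J rot0 at col 3 lands with bottom-row=4; cleared 0 line(s) (total 0); column heights now [4 4 4 6 5 5 0], max=6
Drop 4: L rot3 at col 4 lands with bottom-row=5; cleared 0 line(s) (total 0); column heights now [4 4 4 6 8 8 0], max=8
Test piece T rot3 at col 0 (width 2): heights before test = [4 4 4 6 8 8 0]; fits = True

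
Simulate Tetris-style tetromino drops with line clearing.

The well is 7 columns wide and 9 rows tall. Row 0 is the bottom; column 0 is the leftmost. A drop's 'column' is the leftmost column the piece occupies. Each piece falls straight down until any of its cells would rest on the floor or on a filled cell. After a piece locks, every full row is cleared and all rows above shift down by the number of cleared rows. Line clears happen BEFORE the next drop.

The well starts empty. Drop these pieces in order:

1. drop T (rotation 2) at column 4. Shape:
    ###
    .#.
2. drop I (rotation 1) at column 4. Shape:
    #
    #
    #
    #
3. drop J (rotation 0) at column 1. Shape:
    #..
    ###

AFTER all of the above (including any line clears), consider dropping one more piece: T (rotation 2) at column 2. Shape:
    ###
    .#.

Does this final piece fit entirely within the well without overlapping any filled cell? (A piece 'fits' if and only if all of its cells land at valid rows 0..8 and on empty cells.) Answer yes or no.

Answer: yes

Derivation:
Drop 1: T rot2 at col 4 lands with bottom-row=0; cleared 0 line(s) (total 0); column heights now [0 0 0 0 2 2 2], max=2
Drop 2: I rot1 at col 4 lands with bottom-row=2; cleared 0 line(s) (total 0); column heights now [0 0 0 0 6 2 2], max=6
Drop 3: J rot0 at col 1 lands with bottom-row=0; cleared 0 line(s) (total 0); column heights now [0 2 1 1 6 2 2], max=6
Test piece T rot2 at col 2 (width 3): heights before test = [0 2 1 1 6 2 2]; fits = True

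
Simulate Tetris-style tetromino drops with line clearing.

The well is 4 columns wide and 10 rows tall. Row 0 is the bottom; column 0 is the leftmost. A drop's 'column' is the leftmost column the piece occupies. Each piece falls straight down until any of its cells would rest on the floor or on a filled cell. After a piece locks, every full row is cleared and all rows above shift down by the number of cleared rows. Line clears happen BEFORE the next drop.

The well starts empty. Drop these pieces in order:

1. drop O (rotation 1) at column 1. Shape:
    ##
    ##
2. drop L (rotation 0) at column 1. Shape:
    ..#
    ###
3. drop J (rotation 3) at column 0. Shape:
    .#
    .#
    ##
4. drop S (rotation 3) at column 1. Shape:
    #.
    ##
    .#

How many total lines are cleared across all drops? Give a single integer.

Drop 1: O rot1 at col 1 lands with bottom-row=0; cleared 0 line(s) (total 0); column heights now [0 2 2 0], max=2
Drop 2: L rot0 at col 1 lands with bottom-row=2; cleared 0 line(s) (total 0); column heights now [0 3 3 4], max=4
Drop 3: J rot3 at col 0 lands with bottom-row=3; cleared 0 line(s) (total 0); column heights now [4 6 3 4], max=6
Drop 4: S rot3 at col 1 lands with bottom-row=5; cleared 0 line(s) (total 0); column heights now [4 8 7 4], max=8

Answer: 0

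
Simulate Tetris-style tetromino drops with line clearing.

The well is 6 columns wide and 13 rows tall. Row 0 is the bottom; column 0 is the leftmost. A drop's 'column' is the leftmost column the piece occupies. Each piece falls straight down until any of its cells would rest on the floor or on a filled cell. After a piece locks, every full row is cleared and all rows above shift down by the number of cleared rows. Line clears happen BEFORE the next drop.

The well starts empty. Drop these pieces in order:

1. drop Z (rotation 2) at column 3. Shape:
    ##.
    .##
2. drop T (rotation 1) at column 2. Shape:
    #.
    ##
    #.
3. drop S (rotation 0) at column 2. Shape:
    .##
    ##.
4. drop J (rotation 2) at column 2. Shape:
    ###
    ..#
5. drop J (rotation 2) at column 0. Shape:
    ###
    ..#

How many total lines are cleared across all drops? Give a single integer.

Drop 1: Z rot2 at col 3 lands with bottom-row=0; cleared 0 line(s) (total 0); column heights now [0 0 0 2 2 1], max=2
Drop 2: T rot1 at col 2 lands with bottom-row=1; cleared 0 line(s) (total 0); column heights now [0 0 4 3 2 1], max=4
Drop 3: S rot0 at col 2 lands with bottom-row=4; cleared 0 line(s) (total 0); column heights now [0 0 5 6 6 1], max=6
Drop 4: J rot2 at col 2 lands with bottom-row=6; cleared 0 line(s) (total 0); column heights now [0 0 8 8 8 1], max=8
Drop 5: J rot2 at col 0 lands with bottom-row=8; cleared 0 line(s) (total 0); column heights now [10 10 10 8 8 1], max=10

Answer: 0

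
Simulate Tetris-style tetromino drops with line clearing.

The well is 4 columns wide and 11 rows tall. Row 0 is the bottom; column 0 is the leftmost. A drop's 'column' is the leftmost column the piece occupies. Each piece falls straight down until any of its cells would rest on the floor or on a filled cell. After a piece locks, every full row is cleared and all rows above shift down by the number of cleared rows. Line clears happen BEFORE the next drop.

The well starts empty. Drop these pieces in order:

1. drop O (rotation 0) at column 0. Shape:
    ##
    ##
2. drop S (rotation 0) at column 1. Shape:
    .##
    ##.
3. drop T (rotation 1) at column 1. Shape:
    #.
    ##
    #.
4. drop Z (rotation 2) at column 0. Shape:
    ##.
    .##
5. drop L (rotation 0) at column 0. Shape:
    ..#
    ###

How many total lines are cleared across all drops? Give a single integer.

Answer: 0

Derivation:
Drop 1: O rot0 at col 0 lands with bottom-row=0; cleared 0 line(s) (total 0); column heights now [2 2 0 0], max=2
Drop 2: S rot0 at col 1 lands with bottom-row=2; cleared 0 line(s) (total 0); column heights now [2 3 4 4], max=4
Drop 3: T rot1 at col 1 lands with bottom-row=3; cleared 0 line(s) (total 0); column heights now [2 6 5 4], max=6
Drop 4: Z rot2 at col 0 lands with bottom-row=6; cleared 0 line(s) (total 0); column heights now [8 8 7 4], max=8
Drop 5: L rot0 at col 0 lands with bottom-row=8; cleared 0 line(s) (total 0); column heights now [9 9 10 4], max=10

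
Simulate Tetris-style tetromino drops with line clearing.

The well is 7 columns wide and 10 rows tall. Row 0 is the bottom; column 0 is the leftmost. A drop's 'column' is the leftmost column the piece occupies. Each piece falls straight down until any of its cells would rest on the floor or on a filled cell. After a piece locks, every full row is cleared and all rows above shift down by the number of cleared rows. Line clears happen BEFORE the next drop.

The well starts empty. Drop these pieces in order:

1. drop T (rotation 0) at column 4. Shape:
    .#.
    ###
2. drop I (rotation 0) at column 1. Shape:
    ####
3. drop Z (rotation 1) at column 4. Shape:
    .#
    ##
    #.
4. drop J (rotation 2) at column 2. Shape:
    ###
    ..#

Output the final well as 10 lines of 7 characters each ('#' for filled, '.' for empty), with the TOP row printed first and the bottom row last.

Answer: .......
.......
.......
.......
..###..
....##.
....##.
....#..
.#####.
....###

Derivation:
Drop 1: T rot0 at col 4 lands with bottom-row=0; cleared 0 line(s) (total 0); column heights now [0 0 0 0 1 2 1], max=2
Drop 2: I rot0 at col 1 lands with bottom-row=1; cleared 0 line(s) (total 0); column heights now [0 2 2 2 2 2 1], max=2
Drop 3: Z rot1 at col 4 lands with bottom-row=2; cleared 0 line(s) (total 0); column heights now [0 2 2 2 4 5 1], max=5
Drop 4: J rot2 at col 2 lands with bottom-row=4; cleared 0 line(s) (total 0); column heights now [0 2 6 6 6 5 1], max=6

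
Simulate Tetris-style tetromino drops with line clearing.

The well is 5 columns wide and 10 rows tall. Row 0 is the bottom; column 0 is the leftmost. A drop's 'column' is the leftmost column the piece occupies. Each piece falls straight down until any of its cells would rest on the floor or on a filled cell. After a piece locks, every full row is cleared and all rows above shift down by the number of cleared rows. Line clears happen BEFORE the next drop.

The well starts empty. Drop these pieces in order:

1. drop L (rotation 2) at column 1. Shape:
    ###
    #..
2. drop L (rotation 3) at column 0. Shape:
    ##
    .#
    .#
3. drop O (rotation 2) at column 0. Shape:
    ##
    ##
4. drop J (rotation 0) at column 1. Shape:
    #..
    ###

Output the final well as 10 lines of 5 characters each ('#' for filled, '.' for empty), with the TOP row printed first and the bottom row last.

Answer: .....
.#...
.###.
##...
##...
##...
.#...
.#...
.###.
.#...

Derivation:
Drop 1: L rot2 at col 1 lands with bottom-row=0; cleared 0 line(s) (total 0); column heights now [0 2 2 2 0], max=2
Drop 2: L rot3 at col 0 lands with bottom-row=2; cleared 0 line(s) (total 0); column heights now [5 5 2 2 0], max=5
Drop 3: O rot2 at col 0 lands with bottom-row=5; cleared 0 line(s) (total 0); column heights now [7 7 2 2 0], max=7
Drop 4: J rot0 at col 1 lands with bottom-row=7; cleared 0 line(s) (total 0); column heights now [7 9 8 8 0], max=9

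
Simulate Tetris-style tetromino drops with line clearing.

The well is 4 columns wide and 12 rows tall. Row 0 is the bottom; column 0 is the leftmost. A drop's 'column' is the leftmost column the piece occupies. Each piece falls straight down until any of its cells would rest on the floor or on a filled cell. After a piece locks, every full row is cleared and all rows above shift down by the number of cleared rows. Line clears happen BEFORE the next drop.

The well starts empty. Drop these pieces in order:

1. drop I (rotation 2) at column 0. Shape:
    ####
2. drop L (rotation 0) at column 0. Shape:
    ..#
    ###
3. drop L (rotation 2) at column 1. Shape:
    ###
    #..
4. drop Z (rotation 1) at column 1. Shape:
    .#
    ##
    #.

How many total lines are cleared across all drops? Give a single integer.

Answer: 1

Derivation:
Drop 1: I rot2 at col 0 lands with bottom-row=0; cleared 1 line(s) (total 1); column heights now [0 0 0 0], max=0
Drop 2: L rot0 at col 0 lands with bottom-row=0; cleared 0 line(s) (total 1); column heights now [1 1 2 0], max=2
Drop 3: L rot2 at col 1 lands with bottom-row=1; cleared 0 line(s) (total 1); column heights now [1 3 3 3], max=3
Drop 4: Z rot1 at col 1 lands with bottom-row=3; cleared 0 line(s) (total 1); column heights now [1 5 6 3], max=6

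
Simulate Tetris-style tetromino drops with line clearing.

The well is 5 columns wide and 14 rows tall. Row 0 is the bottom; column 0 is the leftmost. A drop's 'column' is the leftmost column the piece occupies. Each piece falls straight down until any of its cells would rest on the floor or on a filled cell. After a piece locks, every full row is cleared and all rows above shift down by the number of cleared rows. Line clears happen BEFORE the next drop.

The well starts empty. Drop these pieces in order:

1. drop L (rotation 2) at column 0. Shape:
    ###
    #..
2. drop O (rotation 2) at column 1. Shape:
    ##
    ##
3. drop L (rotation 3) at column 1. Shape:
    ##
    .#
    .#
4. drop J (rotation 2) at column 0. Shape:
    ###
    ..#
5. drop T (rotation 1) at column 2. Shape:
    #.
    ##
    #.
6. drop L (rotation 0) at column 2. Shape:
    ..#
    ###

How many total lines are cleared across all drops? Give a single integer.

Drop 1: L rot2 at col 0 lands with bottom-row=0; cleared 0 line(s) (total 0); column heights now [2 2 2 0 0], max=2
Drop 2: O rot2 at col 1 lands with bottom-row=2; cleared 0 line(s) (total 0); column heights now [2 4 4 0 0], max=4
Drop 3: L rot3 at col 1 lands with bottom-row=4; cleared 0 line(s) (total 0); column heights now [2 7 7 0 0], max=7
Drop 4: J rot2 at col 0 lands with bottom-row=7; cleared 0 line(s) (total 0); column heights now [9 9 9 0 0], max=9
Drop 5: T rot1 at col 2 lands with bottom-row=9; cleared 0 line(s) (total 0); column heights now [9 9 12 11 0], max=12
Drop 6: L rot0 at col 2 lands with bottom-row=12; cleared 0 line(s) (total 0); column heights now [9 9 13 13 14], max=14

Answer: 0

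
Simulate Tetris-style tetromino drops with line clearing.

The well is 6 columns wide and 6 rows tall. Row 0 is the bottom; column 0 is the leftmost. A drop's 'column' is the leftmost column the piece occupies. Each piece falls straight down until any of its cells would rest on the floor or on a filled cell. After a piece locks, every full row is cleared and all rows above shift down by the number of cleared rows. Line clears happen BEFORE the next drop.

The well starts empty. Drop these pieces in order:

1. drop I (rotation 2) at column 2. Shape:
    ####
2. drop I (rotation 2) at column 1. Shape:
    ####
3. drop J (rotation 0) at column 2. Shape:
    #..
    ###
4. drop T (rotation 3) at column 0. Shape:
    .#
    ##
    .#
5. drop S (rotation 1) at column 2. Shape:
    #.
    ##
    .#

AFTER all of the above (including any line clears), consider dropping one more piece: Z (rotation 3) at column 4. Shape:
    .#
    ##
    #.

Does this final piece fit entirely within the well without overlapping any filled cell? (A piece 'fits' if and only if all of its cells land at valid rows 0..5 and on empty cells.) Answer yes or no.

Drop 1: I rot2 at col 2 lands with bottom-row=0; cleared 0 line(s) (total 0); column heights now [0 0 1 1 1 1], max=1
Drop 2: I rot2 at col 1 lands with bottom-row=1; cleared 0 line(s) (total 0); column heights now [0 2 2 2 2 1], max=2
Drop 3: J rot0 at col 2 lands with bottom-row=2; cleared 0 line(s) (total 0); column heights now [0 2 4 3 3 1], max=4
Drop 4: T rot3 at col 0 lands with bottom-row=2; cleared 0 line(s) (total 0); column heights now [4 5 4 3 3 1], max=5
Drop 5: S rot1 at col 2 lands with bottom-row=3; cleared 0 line(s) (total 0); column heights now [4 5 6 5 3 1], max=6
Test piece Z rot3 at col 4 (width 2): heights before test = [4 5 6 5 3 1]; fits = True

Answer: yes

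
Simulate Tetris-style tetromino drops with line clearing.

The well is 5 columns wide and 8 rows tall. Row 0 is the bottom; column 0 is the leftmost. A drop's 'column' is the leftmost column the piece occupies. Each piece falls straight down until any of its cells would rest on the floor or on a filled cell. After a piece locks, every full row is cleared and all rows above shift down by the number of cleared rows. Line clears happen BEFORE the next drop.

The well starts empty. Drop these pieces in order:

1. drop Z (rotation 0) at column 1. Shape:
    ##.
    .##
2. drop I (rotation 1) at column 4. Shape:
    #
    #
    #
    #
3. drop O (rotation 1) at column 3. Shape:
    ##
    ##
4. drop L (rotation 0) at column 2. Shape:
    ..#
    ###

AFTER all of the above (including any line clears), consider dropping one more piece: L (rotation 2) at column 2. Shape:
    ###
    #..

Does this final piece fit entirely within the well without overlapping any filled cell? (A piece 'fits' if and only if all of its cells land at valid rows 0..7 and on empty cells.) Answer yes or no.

Drop 1: Z rot0 at col 1 lands with bottom-row=0; cleared 0 line(s) (total 0); column heights now [0 2 2 1 0], max=2
Drop 2: I rot1 at col 4 lands with bottom-row=0; cleared 0 line(s) (total 0); column heights now [0 2 2 1 4], max=4
Drop 3: O rot1 at col 3 lands with bottom-row=4; cleared 0 line(s) (total 0); column heights now [0 2 2 6 6], max=6
Drop 4: L rot0 at col 2 lands with bottom-row=6; cleared 0 line(s) (total 0); column heights now [0 2 7 7 8], max=8
Test piece L rot2 at col 2 (width 3): heights before test = [0 2 7 7 8]; fits = False

Answer: no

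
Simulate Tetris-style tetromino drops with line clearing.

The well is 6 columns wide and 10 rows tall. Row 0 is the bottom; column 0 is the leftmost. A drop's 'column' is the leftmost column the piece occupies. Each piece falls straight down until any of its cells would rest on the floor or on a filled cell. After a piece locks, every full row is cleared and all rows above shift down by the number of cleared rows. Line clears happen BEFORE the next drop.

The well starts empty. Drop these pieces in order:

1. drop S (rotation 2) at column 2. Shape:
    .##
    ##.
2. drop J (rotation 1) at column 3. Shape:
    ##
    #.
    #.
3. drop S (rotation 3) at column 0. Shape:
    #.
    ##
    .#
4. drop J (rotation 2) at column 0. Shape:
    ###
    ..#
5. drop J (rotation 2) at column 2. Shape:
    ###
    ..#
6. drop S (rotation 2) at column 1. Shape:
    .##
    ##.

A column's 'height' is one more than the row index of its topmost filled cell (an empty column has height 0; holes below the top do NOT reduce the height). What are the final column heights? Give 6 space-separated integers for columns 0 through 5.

Answer: 4 8 9 9 7 0

Derivation:
Drop 1: S rot2 at col 2 lands with bottom-row=0; cleared 0 line(s) (total 0); column heights now [0 0 1 2 2 0], max=2
Drop 2: J rot1 at col 3 lands with bottom-row=2; cleared 0 line(s) (total 0); column heights now [0 0 1 5 5 0], max=5
Drop 3: S rot3 at col 0 lands with bottom-row=0; cleared 0 line(s) (total 0); column heights now [3 2 1 5 5 0], max=5
Drop 4: J rot2 at col 0 lands with bottom-row=2; cleared 0 line(s) (total 0); column heights now [4 4 4 5 5 0], max=5
Drop 5: J rot2 at col 2 lands with bottom-row=5; cleared 0 line(s) (total 0); column heights now [4 4 7 7 7 0], max=7
Drop 6: S rot2 at col 1 lands with bottom-row=7; cleared 0 line(s) (total 0); column heights now [4 8 9 9 7 0], max=9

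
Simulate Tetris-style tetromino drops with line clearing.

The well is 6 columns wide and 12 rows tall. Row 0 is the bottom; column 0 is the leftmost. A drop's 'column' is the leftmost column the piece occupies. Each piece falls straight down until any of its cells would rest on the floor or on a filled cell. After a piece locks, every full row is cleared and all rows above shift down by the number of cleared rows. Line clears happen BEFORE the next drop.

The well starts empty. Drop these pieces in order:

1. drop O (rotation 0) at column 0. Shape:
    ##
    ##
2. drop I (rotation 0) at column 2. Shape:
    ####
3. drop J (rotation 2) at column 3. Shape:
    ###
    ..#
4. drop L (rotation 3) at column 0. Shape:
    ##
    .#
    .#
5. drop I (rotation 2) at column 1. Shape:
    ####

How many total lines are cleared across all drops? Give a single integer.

Drop 1: O rot0 at col 0 lands with bottom-row=0; cleared 0 line(s) (total 0); column heights now [2 2 0 0 0 0], max=2
Drop 2: I rot0 at col 2 lands with bottom-row=0; cleared 1 line(s) (total 1); column heights now [1 1 0 0 0 0], max=1
Drop 3: J rot2 at col 3 lands with bottom-row=0; cleared 0 line(s) (total 1); column heights now [1 1 0 2 2 2], max=2
Drop 4: L rot3 at col 0 lands with bottom-row=1; cleared 0 line(s) (total 1); column heights now [4 4 0 2 2 2], max=4
Drop 5: I rot2 at col 1 lands with bottom-row=4; cleared 0 line(s) (total 1); column heights now [4 5 5 5 5 2], max=5

Answer: 1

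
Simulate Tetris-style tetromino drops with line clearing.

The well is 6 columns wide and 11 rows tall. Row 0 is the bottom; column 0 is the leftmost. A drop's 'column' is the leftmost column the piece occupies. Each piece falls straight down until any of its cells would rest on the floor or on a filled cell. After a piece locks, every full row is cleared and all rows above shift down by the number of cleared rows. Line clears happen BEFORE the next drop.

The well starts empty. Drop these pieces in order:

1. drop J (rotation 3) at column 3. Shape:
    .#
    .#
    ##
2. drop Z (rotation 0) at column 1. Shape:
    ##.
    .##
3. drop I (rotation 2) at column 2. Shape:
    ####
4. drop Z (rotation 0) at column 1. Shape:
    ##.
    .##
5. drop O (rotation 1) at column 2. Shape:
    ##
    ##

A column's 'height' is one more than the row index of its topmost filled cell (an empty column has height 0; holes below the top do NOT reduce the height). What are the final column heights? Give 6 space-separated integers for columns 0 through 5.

Drop 1: J rot3 at col 3 lands with bottom-row=0; cleared 0 line(s) (total 0); column heights now [0 0 0 1 3 0], max=3
Drop 2: Z rot0 at col 1 lands with bottom-row=1; cleared 0 line(s) (total 0); column heights now [0 3 3 2 3 0], max=3
Drop 3: I rot2 at col 2 lands with bottom-row=3; cleared 0 line(s) (total 0); column heights now [0 3 4 4 4 4], max=4
Drop 4: Z rot0 at col 1 lands with bottom-row=4; cleared 0 line(s) (total 0); column heights now [0 6 6 5 4 4], max=6
Drop 5: O rot1 at col 2 lands with bottom-row=6; cleared 0 line(s) (total 0); column heights now [0 6 8 8 4 4], max=8

Answer: 0 6 8 8 4 4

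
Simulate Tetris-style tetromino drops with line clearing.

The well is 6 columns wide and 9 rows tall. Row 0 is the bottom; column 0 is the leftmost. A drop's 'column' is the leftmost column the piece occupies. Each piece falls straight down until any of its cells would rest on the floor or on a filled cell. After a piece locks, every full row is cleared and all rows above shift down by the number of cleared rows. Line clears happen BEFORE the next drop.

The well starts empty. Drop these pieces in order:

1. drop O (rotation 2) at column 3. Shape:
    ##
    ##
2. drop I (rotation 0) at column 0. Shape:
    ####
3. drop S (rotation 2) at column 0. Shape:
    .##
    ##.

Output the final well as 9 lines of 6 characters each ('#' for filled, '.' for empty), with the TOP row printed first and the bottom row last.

Answer: ......
......
......
......
.##...
##....
####..
...##.
...##.

Derivation:
Drop 1: O rot2 at col 3 lands with bottom-row=0; cleared 0 line(s) (total 0); column heights now [0 0 0 2 2 0], max=2
Drop 2: I rot0 at col 0 lands with bottom-row=2; cleared 0 line(s) (total 0); column heights now [3 3 3 3 2 0], max=3
Drop 3: S rot2 at col 0 lands with bottom-row=3; cleared 0 line(s) (total 0); column heights now [4 5 5 3 2 0], max=5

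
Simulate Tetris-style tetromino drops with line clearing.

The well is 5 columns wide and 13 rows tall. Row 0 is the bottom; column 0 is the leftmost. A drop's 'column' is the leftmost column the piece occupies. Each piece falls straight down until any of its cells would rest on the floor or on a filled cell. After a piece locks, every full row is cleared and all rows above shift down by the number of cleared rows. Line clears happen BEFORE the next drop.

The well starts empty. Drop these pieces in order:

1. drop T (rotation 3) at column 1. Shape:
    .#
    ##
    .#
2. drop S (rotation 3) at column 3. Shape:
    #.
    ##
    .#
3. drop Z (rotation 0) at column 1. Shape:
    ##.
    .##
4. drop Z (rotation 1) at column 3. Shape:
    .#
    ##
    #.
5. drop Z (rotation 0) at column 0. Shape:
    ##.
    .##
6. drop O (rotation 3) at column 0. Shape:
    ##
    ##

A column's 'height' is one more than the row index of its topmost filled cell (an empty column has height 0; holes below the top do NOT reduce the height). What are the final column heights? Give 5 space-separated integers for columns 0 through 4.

Answer: 9 9 6 6 7

Derivation:
Drop 1: T rot3 at col 1 lands with bottom-row=0; cleared 0 line(s) (total 0); column heights now [0 2 3 0 0], max=3
Drop 2: S rot3 at col 3 lands with bottom-row=0; cleared 0 line(s) (total 0); column heights now [0 2 3 3 2], max=3
Drop 3: Z rot0 at col 1 lands with bottom-row=3; cleared 0 line(s) (total 0); column heights now [0 5 5 4 2], max=5
Drop 4: Z rot1 at col 3 lands with bottom-row=4; cleared 0 line(s) (total 0); column heights now [0 5 5 6 7], max=7
Drop 5: Z rot0 at col 0 lands with bottom-row=5; cleared 0 line(s) (total 0); column heights now [7 7 6 6 7], max=7
Drop 6: O rot3 at col 0 lands with bottom-row=7; cleared 0 line(s) (total 0); column heights now [9 9 6 6 7], max=9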